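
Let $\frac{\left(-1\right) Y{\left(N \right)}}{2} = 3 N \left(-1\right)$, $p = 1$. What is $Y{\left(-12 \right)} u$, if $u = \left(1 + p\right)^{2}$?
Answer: $-288$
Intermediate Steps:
$Y{\left(N \right)} = 6 N$ ($Y{\left(N \right)} = - 2 \cdot 3 N \left(-1\right) = - 2 \left(- 3 N\right) = 6 N$)
$u = 4$ ($u = \left(1 + 1\right)^{2} = 2^{2} = 4$)
$Y{\left(-12 \right)} u = 6 \left(-12\right) 4 = \left(-72\right) 4 = -288$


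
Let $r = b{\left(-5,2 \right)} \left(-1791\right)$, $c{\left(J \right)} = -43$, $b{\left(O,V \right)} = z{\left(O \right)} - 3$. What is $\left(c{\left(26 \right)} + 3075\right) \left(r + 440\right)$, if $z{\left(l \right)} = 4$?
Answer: $-4096232$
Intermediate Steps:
$b{\left(O,V \right)} = 1$ ($b{\left(O,V \right)} = 4 - 3 = 1$)
$r = -1791$ ($r = 1 \left(-1791\right) = -1791$)
$\left(c{\left(26 \right)} + 3075\right) \left(r + 440\right) = \left(-43 + 3075\right) \left(-1791 + 440\right) = 3032 \left(-1351\right) = -4096232$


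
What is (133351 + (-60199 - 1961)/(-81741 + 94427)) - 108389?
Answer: 158302886/6343 ≈ 24957.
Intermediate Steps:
(133351 + (-60199 - 1961)/(-81741 + 94427)) - 108389 = (133351 - 62160/12686) - 108389 = (133351 - 62160*1/12686) - 108389 = (133351 - 31080/6343) - 108389 = 845814313/6343 - 108389 = 158302886/6343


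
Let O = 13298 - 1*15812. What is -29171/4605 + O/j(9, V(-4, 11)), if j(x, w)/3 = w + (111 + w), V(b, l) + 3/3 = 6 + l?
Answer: -8030443/658515 ≈ -12.195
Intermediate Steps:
V(b, l) = 5 + l (V(b, l) = -1 + (6 + l) = 5 + l)
O = -2514 (O = 13298 - 15812 = -2514)
j(x, w) = 333 + 6*w (j(x, w) = 3*(w + (111 + w)) = 3*(111 + 2*w) = 333 + 6*w)
-29171/4605 + O/j(9, V(-4, 11)) = -29171/4605 - 2514/(333 + 6*(5 + 11)) = -29171*1/4605 - 2514/(333 + 6*16) = -29171/4605 - 2514/(333 + 96) = -29171/4605 - 2514/429 = -29171/4605 - 2514*1/429 = -29171/4605 - 838/143 = -8030443/658515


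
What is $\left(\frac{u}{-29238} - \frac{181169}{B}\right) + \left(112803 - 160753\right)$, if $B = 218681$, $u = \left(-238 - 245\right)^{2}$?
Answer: $- \frac{102212928960377}{2131265026} \approx -47959.0$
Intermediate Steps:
$u = 233289$ ($u = \left(-483\right)^{2} = 233289$)
$\left(\frac{u}{-29238} - \frac{181169}{B}\right) + \left(112803 - 160753\right) = \left(\frac{233289}{-29238} - \frac{181169}{218681}\right) + \left(112803 - 160753\right) = \left(233289 \left(- \frac{1}{29238}\right) - \frac{181169}{218681}\right) - 47950 = \left(- \frac{77763}{9746} - \frac{181169}{218681}\right) - 47950 = - \frac{18770963677}{2131265026} - 47950 = - \frac{102212928960377}{2131265026}$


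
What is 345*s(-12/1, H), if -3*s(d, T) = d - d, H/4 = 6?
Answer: 0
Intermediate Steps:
H = 24 (H = 4*6 = 24)
s(d, T) = 0 (s(d, T) = -(d - d)/3 = -1/3*0 = 0)
345*s(-12/1, H) = 345*0 = 0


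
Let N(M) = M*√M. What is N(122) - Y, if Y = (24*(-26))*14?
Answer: 8736 + 122*√122 ≈ 10084.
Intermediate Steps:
N(M) = M^(3/2)
Y = -8736 (Y = -624*14 = -8736)
N(122) - Y = 122^(3/2) - 1*(-8736) = 122*√122 + 8736 = 8736 + 122*√122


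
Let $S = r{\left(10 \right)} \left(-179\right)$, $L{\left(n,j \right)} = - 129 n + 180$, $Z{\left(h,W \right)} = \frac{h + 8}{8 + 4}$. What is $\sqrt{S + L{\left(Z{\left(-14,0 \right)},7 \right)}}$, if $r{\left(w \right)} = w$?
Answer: $\frac{i \sqrt{6182}}{2} \approx 39.313 i$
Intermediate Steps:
$Z{\left(h,W \right)} = \frac{2}{3} + \frac{h}{12}$ ($Z{\left(h,W \right)} = \frac{8 + h}{12} = \left(8 + h\right) \frac{1}{12} = \frac{2}{3} + \frac{h}{12}$)
$L{\left(n,j \right)} = 180 - 129 n$
$S = -1790$ ($S = 10 \left(-179\right) = -1790$)
$\sqrt{S + L{\left(Z{\left(-14,0 \right)},7 \right)}} = \sqrt{-1790 + \left(180 - 129 \left(\frac{2}{3} + \frac{1}{12} \left(-14\right)\right)\right)} = \sqrt{-1790 + \left(180 - 129 \left(\frac{2}{3} - \frac{7}{6}\right)\right)} = \sqrt{-1790 + \left(180 - - \frac{129}{2}\right)} = \sqrt{-1790 + \left(180 + \frac{129}{2}\right)} = \sqrt{-1790 + \frac{489}{2}} = \sqrt{- \frac{3091}{2}} = \frac{i \sqrt{6182}}{2}$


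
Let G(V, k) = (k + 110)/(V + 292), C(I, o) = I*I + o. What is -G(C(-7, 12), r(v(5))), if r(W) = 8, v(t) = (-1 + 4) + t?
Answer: -118/353 ≈ -0.33428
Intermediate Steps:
C(I, o) = o + I² (C(I, o) = I² + o = o + I²)
v(t) = 3 + t
G(V, k) = (110 + k)/(292 + V)
-G(C(-7, 12), r(v(5))) = -(110 + 8)/(292 + (12 + (-7)²)) = -118/(292 + (12 + 49)) = -118/(292 + 61) = -118/353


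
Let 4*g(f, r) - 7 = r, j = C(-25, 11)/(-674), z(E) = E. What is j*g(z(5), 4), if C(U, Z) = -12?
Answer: 33/674 ≈ 0.048961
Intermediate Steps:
j = 6/337 (j = -12/(-674) = -12*(-1/674) = 6/337 ≈ 0.017804)
g(f, r) = 7/4 + r/4
j*g(z(5), 4) = 6*(7/4 + (¼)*4)/337 = 6*(7/4 + 1)/337 = (6/337)*(11/4) = 33/674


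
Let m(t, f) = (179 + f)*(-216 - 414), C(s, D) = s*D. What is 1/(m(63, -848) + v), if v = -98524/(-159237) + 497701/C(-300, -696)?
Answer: 1231432800/519015679409531 ≈ 2.3726e-6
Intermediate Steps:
C(s, D) = D*s
m(t, f) = -112770 - 630*f (m(t, f) = (179 + f)*(-630) = -112770 - 630*f)
v = 3697193531/1231432800 (v = -98524/(-159237) + 497701/((-696*(-300))) = -98524*(-1/159237) + 497701/208800 = 98524/159237 + 497701*(1/208800) = 98524/159237 + 497701/208800 = 3697193531/1231432800 ≈ 3.0023)
1/(m(63, -848) + v) = 1/((-112770 - 630*(-848)) + 3697193531/1231432800) = 1/((-112770 + 534240) + 3697193531/1231432800) = 1/(421470 + 3697193531/1231432800) = 1/(519015679409531/1231432800) = 1231432800/519015679409531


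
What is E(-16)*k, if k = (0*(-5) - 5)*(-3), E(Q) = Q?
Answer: -240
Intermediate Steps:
k = 15 (k = (0 - 5)*(-3) = -5*(-3) = 15)
E(-16)*k = -16*15 = -240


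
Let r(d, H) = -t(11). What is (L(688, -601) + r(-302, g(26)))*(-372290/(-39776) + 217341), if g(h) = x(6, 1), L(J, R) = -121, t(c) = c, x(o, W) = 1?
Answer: -12967991859/452 ≈ -2.8690e+7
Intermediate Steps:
g(h) = 1
r(d, H) = -11 (r(d, H) = -1*11 = -11)
(L(688, -601) + r(-302, g(26)))*(-372290/(-39776) + 217341) = (-121 - 11)*(-372290/(-39776) + 217341) = -132*(-372290*(-1/39776) + 217341) = -132*(186145/19888 + 217341) = -132*4322663953/19888 = -12967991859/452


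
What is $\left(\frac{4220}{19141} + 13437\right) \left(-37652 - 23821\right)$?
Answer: $- \frac{15810968525901}{19141} \approx -8.2603 \cdot 10^{8}$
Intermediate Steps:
$\left(\frac{4220}{19141} + 13437\right) \left(-37652 - 23821\right) = \left(4220 \cdot \frac{1}{19141} + 13437\right) \left(-61473\right) = \left(\frac{4220}{19141} + 13437\right) \left(-61473\right) = \frac{257201837}{19141} \left(-61473\right) = - \frac{15810968525901}{19141}$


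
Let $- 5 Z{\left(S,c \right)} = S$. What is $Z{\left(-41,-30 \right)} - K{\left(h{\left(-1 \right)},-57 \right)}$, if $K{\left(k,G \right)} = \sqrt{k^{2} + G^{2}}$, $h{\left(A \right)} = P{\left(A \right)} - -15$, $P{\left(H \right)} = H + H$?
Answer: $\frac{41}{5} - \sqrt{3418} \approx -50.264$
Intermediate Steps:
$Z{\left(S,c \right)} = - \frac{S}{5}$
$P{\left(H \right)} = 2 H$
$h{\left(A \right)} = 15 + 2 A$ ($h{\left(A \right)} = 2 A - -15 = 2 A + 15 = 15 + 2 A$)
$K{\left(k,G \right)} = \sqrt{G^{2} + k^{2}}$
$Z{\left(-41,-30 \right)} - K{\left(h{\left(-1 \right)},-57 \right)} = \left(- \frac{1}{5}\right) \left(-41\right) - \sqrt{\left(-57\right)^{2} + \left(15 + 2 \left(-1\right)\right)^{2}} = \frac{41}{5} - \sqrt{3249 + \left(15 - 2\right)^{2}} = \frac{41}{5} - \sqrt{3249 + 13^{2}} = \frac{41}{5} - \sqrt{3249 + 169} = \frac{41}{5} - \sqrt{3418}$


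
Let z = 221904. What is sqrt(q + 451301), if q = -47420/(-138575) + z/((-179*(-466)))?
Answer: 3*sqrt(66999929479304897776985)/1155909505 ≈ 671.79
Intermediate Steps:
q = 3470583868/1155909505 (q = -47420/(-138575) + 221904/((-179*(-466))) = -47420*(-1/138575) + 221904/83414 = 9484/27715 + 221904*(1/83414) = 9484/27715 + 110952/41707 = 3470583868/1155909505 ≈ 3.0025)
sqrt(q + 451301) = sqrt(3470583868/1155909505 + 451301) = sqrt(521666586099873/1155909505) = 3*sqrt(66999929479304897776985)/1155909505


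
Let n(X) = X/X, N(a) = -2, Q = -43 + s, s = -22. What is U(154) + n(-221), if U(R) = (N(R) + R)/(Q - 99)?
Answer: 3/41 ≈ 0.073171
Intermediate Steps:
Q = -65 (Q = -43 - 22 = -65)
n(X) = 1
U(R) = 1/82 - R/164 (U(R) = (-2 + R)/(-65 - 99) = (-2 + R)/(-164) = (-2 + R)*(-1/164) = 1/82 - R/164)
U(154) + n(-221) = (1/82 - 1/164*154) + 1 = (1/82 - 77/82) + 1 = -38/41 + 1 = 3/41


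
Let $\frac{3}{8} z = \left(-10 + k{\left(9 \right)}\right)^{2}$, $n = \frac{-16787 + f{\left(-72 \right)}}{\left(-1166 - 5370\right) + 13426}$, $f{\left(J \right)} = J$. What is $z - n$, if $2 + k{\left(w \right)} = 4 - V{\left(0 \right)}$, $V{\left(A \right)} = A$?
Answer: $\frac{3578257}{20670} \approx 173.11$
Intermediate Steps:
$k{\left(w \right)} = 2$ ($k{\left(w \right)} = -2 + \left(4 - 0\right) = -2 + \left(4 + 0\right) = -2 + 4 = 2$)
$n = - \frac{16859}{6890}$ ($n = \frac{-16787 - 72}{\left(-1166 - 5370\right) + 13426} = - \frac{16859}{\left(-1166 - 5370\right) + 13426} = - \frac{16859}{-6536 + 13426} = - \frac{16859}{6890} \approx -2.4469$)
$z = \frac{512}{3}$ ($z = \frac{8 \left(-10 + 2\right)^{2}}{3} = \frac{8 \left(-8\right)^{2}}{3} = \frac{8}{3} \cdot 64 = \frac{512}{3} \approx 170.67$)
$z - n = \frac{512}{3} - - \frac{16859}{6890} = \frac{512}{3} + \frac{16859}{6890} = \frac{3578257}{20670}$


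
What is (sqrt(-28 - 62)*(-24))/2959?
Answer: -72*I*sqrt(10)/2959 ≈ -0.076946*I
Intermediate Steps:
(sqrt(-28 - 62)*(-24))/2959 = (sqrt(-90)*(-24))*(1/2959) = ((3*I*sqrt(10))*(-24))*(1/2959) = -72*I*sqrt(10)*(1/2959) = -72*I*sqrt(10)/2959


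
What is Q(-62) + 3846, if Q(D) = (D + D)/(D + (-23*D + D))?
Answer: 80764/21 ≈ 3845.9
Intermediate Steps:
Q(D) = -2/21 (Q(D) = (2*D)/(D - 22*D) = (2*D)/((-21*D)) = (2*D)*(-1/(21*D)) = -2/21)
Q(-62) + 3846 = -2/21 + 3846 = 80764/21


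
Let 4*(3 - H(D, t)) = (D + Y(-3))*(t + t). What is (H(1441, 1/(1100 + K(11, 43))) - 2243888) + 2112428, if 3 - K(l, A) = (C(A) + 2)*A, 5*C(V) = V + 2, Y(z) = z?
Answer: -82818629/630 ≈ -1.3146e+5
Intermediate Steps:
C(V) = 2/5 + V/5 (C(V) = (V + 2)/5 = (2 + V)/5 = 2/5 + V/5)
K(l, A) = 3 - A*(12/5 + A/5) (K(l, A) = 3 - ((2/5 + A/5) + 2)*A = 3 - (12/5 + A/5)*A = 3 - A*(12/5 + A/5))
H(D, t) = 3 - t*(-3 + D)/2 (H(D, t) = 3 - (D - 3)*(t + t)/4 = 3 - (-3 + D)*2*t/4 = 3 - t*(-3 + D)/2)
(H(1441, 1/(1100 + K(11, 43))) - 2243888) + 2112428 = ((3 + 3/(2*(1100 + (3 - 12/5*43 - 1/5*43**2))) - 1/2*1441/(1100 + (3 - 12/5*43 - 1/5*43**2))) - 2243888) + 2112428 = ((3 + 3/(2*(1100 + (3 - 516/5 - 1/5*1849))) - 1/2*1441/(1100 + (3 - 516/5 - 1/5*1849))) - 2243888) + 2112428 = ((3 + 3/(2*(1100 + (3 - 516/5 - 1849/5))) - 1/2*1441/(1100 + (3 - 516/5 - 1849/5))) - 2243888) + 2112428 = ((3 + 3/(2*(1100 - 470)) - 1/2*1441/(1100 - 470)) - 2243888) + 2112428 = ((3 + (3/2)/630 - 1/2*1441/630) - 2243888) + 2112428 = ((3 + (3/2)*(1/630) - 1/2*1441*1/630) - 2243888) + 2112428 = ((3 + 1/420 - 1441/1260) - 2243888) + 2112428 = (1171/630 - 2243888) + 2112428 = -1413648269/630 + 2112428 = -82818629/630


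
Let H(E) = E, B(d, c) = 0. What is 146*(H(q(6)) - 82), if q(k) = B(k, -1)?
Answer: -11972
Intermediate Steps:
q(k) = 0
146*(H(q(6)) - 82) = 146*(0 - 82) = 146*(-82) = -11972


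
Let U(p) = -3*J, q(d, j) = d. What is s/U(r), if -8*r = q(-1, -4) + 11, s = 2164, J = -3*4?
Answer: 541/9 ≈ 60.111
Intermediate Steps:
J = -12
r = -5/4 (r = -(-1 + 11)/8 = -⅛*10 = -5/4 ≈ -1.2500)
U(p) = 36 (U(p) = -3*(-12) = 36)
s/U(r) = 2164/36 = 2164*(1/36) = 541/9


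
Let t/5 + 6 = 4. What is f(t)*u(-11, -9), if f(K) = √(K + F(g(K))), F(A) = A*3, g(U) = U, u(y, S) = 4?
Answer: 8*I*√10 ≈ 25.298*I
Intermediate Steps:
t = -10 (t = -30 + 5*4 = -30 + 20 = -10)
F(A) = 3*A
f(K) = 2*√K (f(K) = √(K + 3*K) = √(4*K) = 2*√K)
f(t)*u(-11, -9) = (2*√(-10))*4 = (2*(I*√10))*4 = (2*I*√10)*4 = 8*I*√10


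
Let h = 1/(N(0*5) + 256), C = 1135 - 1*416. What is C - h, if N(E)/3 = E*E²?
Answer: 184063/256 ≈ 719.00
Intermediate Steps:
N(E) = 3*E³ (N(E) = 3*(E*E²) = 3*E³)
C = 719 (C = 1135 - 416 = 719)
h = 1/256 (h = 1/(3*(0*5)³ + 256) = 1/(3*0³ + 256) = 1/(3*0 + 256) = 1/(0 + 256) = 1/256 ≈ 0.0039063)
C - h = 719 - 1*1/256 = 719 - 1/256 = 184063/256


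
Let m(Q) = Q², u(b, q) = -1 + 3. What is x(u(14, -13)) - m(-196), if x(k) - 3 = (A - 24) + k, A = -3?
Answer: -38438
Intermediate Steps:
u(b, q) = 2
x(k) = -24 + k (x(k) = 3 + ((-3 - 24) + k) = 3 + (-27 + k) = -24 + k)
x(u(14, -13)) - m(-196) = (-24 + 2) - 1*(-196)² = -22 - 1*38416 = -22 - 38416 = -38438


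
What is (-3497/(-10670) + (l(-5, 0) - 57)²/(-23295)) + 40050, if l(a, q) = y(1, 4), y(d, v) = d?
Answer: 1990956376799/49711530 ≈ 40050.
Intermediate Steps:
l(a, q) = 1
(-3497/(-10670) + (l(-5, 0) - 57)²/(-23295)) + 40050 = (-3497/(-10670) + (1 - 57)²/(-23295)) + 40050 = (-3497*(-1/10670) + (-56)²*(-1/23295)) + 40050 = (3497/10670 + 3136*(-1/23295)) + 40050 = (3497/10670 - 3136/23295) + 40050 = 9600299/49711530 + 40050 = 1990956376799/49711530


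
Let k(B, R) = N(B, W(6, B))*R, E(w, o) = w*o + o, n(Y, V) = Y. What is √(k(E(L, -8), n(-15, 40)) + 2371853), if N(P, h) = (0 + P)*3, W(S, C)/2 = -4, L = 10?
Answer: √2375813 ≈ 1541.4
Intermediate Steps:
E(w, o) = o + o*w (E(w, o) = o*w + o = o + o*w)
W(S, C) = -8 (W(S, C) = 2*(-4) = -8)
N(P, h) = 3*P (N(P, h) = P*3 = 3*P)
k(B, R) = 3*B*R (k(B, R) = (3*B)*R = 3*B*R)
√(k(E(L, -8), n(-15, 40)) + 2371853) = √(3*(-8*(1 + 10))*(-15) + 2371853) = √(3*(-8*11)*(-15) + 2371853) = √(3*(-88)*(-15) + 2371853) = √(3960 + 2371853) = √2375813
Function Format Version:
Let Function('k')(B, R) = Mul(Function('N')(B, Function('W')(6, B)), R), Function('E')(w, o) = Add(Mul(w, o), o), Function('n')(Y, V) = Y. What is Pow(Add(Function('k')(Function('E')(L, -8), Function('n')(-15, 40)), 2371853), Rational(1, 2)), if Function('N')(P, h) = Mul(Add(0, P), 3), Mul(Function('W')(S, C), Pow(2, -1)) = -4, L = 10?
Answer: Pow(2375813, Rational(1, 2)) ≈ 1541.4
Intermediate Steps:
Function('E')(w, o) = Add(o, Mul(o, w)) (Function('E')(w, o) = Add(Mul(o, w), o) = Add(o, Mul(o, w)))
Function('W')(S, C) = -8 (Function('W')(S, C) = Mul(2, -4) = -8)
Function('N')(P, h) = Mul(3, P) (Function('N')(P, h) = Mul(P, 3) = Mul(3, P))
Function('k')(B, R) = Mul(3, B, R) (Function('k')(B, R) = Mul(Mul(3, B), R) = Mul(3, B, R))
Pow(Add(Function('k')(Function('E')(L, -8), Function('n')(-15, 40)), 2371853), Rational(1, 2)) = Pow(Add(Mul(3, Mul(-8, Add(1, 10)), -15), 2371853), Rational(1, 2)) = Pow(Add(Mul(3, Mul(-8, 11), -15), 2371853), Rational(1, 2)) = Pow(Add(Mul(3, -88, -15), 2371853), Rational(1, 2)) = Pow(Add(3960, 2371853), Rational(1, 2)) = Pow(2375813, Rational(1, 2))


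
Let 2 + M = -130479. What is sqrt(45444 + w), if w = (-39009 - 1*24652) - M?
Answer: 2*sqrt(28066) ≈ 335.06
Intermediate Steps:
M = -130481 (M = -2 - 130479 = -130481)
w = 66820 (w = (-39009 - 1*24652) - 1*(-130481) = (-39009 - 24652) + 130481 = -63661 + 130481 = 66820)
sqrt(45444 + w) = sqrt(45444 + 66820) = sqrt(112264) = 2*sqrt(28066)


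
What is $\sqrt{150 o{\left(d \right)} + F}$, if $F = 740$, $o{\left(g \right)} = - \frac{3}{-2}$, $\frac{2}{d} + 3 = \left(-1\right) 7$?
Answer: $\sqrt{965} \approx 31.064$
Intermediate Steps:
$d = - \frac{1}{5}$ ($d = \frac{2}{-3 - 7} = \frac{2}{-10} = 2 \left(- \frac{1}{10}\right) = - \frac{1}{5} \approx -0.2$)
$o{\left(g \right)} = \frac{3}{2}$ ($o{\left(g \right)} = \left(-3\right) \left(- \frac{1}{2}\right) = \frac{3}{2}$)
$\sqrt{150 o{\left(d \right)} + F} = \sqrt{150 \cdot \frac{3}{2} + 740} = \sqrt{225 + 740} = \sqrt{965}$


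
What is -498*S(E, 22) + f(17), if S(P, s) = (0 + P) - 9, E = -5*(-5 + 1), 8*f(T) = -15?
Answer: -43839/8 ≈ -5479.9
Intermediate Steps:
f(T) = -15/8 (f(T) = (⅛)*(-15) = -15/8)
E = 20 (E = -5*(-4) = 20)
S(P, s) = -9 + P (S(P, s) = P - 9 = -9 + P)
-498*S(E, 22) + f(17) = -498*(-9 + 20) - 15/8 = -498*11 - 15/8 = -5478 - 15/8 = -43839/8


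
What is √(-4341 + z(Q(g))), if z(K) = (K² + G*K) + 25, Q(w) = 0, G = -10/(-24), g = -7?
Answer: 2*I*√1079 ≈ 65.696*I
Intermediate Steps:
G = 5/12 (G = -10*(-1/24) = 5/12 ≈ 0.41667)
z(K) = 25 + K² + 5*K/12 (z(K) = (K² + 5*K/12) + 25 = 25 + K² + 5*K/12)
√(-4341 + z(Q(g))) = √(-4341 + (25 + 0² + (5/12)*0)) = √(-4341 + (25 + 0 + 0)) = √(-4341 + 25) = √(-4316) = 2*I*√1079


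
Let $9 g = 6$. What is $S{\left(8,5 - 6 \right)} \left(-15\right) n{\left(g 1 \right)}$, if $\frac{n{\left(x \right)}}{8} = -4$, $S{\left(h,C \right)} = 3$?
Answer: $1440$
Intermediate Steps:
$g = \frac{2}{3}$ ($g = \frac{1}{9} \cdot 6 = \frac{2}{3} \approx 0.66667$)
$n{\left(x \right)} = -32$ ($n{\left(x \right)} = 8 \left(-4\right) = -32$)
$S{\left(8,5 - 6 \right)} \left(-15\right) n{\left(g 1 \right)} = 3 \left(-15\right) \left(-32\right) = \left(-45\right) \left(-32\right) = 1440$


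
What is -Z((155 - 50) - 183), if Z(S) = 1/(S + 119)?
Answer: -1/41 ≈ -0.024390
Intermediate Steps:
Z(S) = 1/(119 + S)
-Z((155 - 50) - 183) = -1/(119 + ((155 - 50) - 183)) = -1/(119 + (105 - 183)) = -1/(119 - 78) = -1/41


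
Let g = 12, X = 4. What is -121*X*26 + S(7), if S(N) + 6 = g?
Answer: -12578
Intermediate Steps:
S(N) = 6 (S(N) = -6 + 12 = 6)
-121*X*26 + S(7) = -484*26 + 6 = -121*104 + 6 = -12584 + 6 = -12578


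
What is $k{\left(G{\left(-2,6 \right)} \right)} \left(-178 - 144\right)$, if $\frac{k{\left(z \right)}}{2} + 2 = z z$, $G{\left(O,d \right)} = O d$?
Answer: $-91448$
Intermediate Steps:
$k{\left(z \right)} = -4 + 2 z^{2}$ ($k{\left(z \right)} = -4 + 2 z z = -4 + 2 z^{2}$)
$k{\left(G{\left(-2,6 \right)} \right)} \left(-178 - 144\right) = \left(-4 + 2 \left(\left(-2\right) 6\right)^{2}\right) \left(-178 - 144\right) = \left(-4 + 2 \left(-12\right)^{2}\right) \left(-322\right) = \left(-4 + 2 \cdot 144\right) \left(-322\right) = \left(-4 + 288\right) \left(-322\right) = 284 \left(-322\right) = -91448$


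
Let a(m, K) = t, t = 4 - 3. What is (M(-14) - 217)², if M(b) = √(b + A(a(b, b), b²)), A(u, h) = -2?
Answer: 47073 - 1736*I ≈ 47073.0 - 1736.0*I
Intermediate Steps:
t = 1
a(m, K) = 1
M(b) = √(-2 + b) (M(b) = √(b - 2) = √(-2 + b))
(M(-14) - 217)² = (√(-2 - 14) - 217)² = (√(-16) - 217)² = (4*I - 217)² = (-217 + 4*I)²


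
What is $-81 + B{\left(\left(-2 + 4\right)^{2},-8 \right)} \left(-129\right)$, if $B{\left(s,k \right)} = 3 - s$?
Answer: $48$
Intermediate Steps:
$-81 + B{\left(\left(-2 + 4\right)^{2},-8 \right)} \left(-129\right) = -81 + \left(3 - \left(-2 + 4\right)^{2}\right) \left(-129\right) = -81 + \left(3 - 2^{2}\right) \left(-129\right) = -81 + \left(3 - 4\right) \left(-129\right) = -81 - -129 = -81 + 129 = 48$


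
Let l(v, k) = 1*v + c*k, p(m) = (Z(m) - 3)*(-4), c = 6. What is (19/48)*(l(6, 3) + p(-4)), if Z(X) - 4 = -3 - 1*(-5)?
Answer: 19/4 ≈ 4.7500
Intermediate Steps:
Z(X) = 6 (Z(X) = 4 + (-3 - 1*(-5)) = 4 + (-3 + 5) = 4 + 2 = 6)
p(m) = -12 (p(m) = (6 - 3)*(-4) = 3*(-4) = -12)
l(v, k) = v + 6*k (l(v, k) = 1*v + 6*k = v + 6*k)
(19/48)*(l(6, 3) + p(-4)) = (19/48)*((6 + 6*3) - 12) = (19*(1/48))*((6 + 18) - 12) = 19*(24 - 12)/48 = (19/48)*12 = 19/4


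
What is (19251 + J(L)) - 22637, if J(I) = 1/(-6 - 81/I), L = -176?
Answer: -3301526/975 ≈ -3386.2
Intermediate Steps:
(19251 + J(L)) - 22637 = (19251 - 1*(-176)/(81 + 6*(-176))) - 22637 = (19251 - 1*(-176)/(81 - 1056)) - 22637 = (19251 - 1*(-176)/(-975)) - 22637 = (19251 - 1*(-176)*(-1/975)) - 22637 = (19251 - 176/975) - 22637 = 18769549/975 - 22637 = -3301526/975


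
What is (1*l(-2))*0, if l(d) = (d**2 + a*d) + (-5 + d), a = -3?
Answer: 0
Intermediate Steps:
l(d) = -5 + d**2 - 2*d (l(d) = (d**2 - 3*d) + (-5 + d) = -5 + d**2 - 2*d)
(1*l(-2))*0 = (1*(-5 + (-2)**2 - 2*(-2)))*0 = (1*(-5 + 4 + 4))*0 = (1*3)*0 = 3*0 = 0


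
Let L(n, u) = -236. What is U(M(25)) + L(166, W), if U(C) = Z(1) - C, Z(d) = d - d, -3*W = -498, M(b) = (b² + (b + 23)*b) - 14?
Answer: -2047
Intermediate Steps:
M(b) = -14 + b² + b*(23 + b) (M(b) = (b² + (23 + b)*b) - 14 = (b² + b*(23 + b)) - 14 = -14 + b² + b*(23 + b))
W = 166 (W = -⅓*(-498) = 166)
Z(d) = 0
U(C) = -C (U(C) = 0 - C = -C)
U(M(25)) + L(166, W) = -(-14 + 2*25² + 23*25) - 236 = -(-14 + 2*625 + 575) - 236 = -(-14 + 1250 + 575) - 236 = -1*1811 - 236 = -1811 - 236 = -2047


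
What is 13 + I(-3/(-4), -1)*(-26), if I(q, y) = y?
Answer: 39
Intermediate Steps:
13 + I(-3/(-4), -1)*(-26) = 13 - 1*(-26) = 13 + 26 = 39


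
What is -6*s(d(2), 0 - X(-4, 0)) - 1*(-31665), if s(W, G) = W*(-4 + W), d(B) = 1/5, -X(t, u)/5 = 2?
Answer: 791739/25 ≈ 31670.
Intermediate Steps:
X(t, u) = -10 (X(t, u) = -5*2 = -10)
d(B) = ⅕
-6*s(d(2), 0 - X(-4, 0)) - 1*(-31665) = -6*(-4 + ⅕)/5 - 1*(-31665) = -6*(-19)/(5*5) + 31665 = -6*(-19/25) + 31665 = 114/25 + 31665 = 791739/25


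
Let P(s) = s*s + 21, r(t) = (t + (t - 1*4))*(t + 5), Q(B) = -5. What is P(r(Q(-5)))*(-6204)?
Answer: -130284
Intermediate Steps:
r(t) = (-4 + 2*t)*(5 + t) (r(t) = (t + (t - 4))*(5 + t) = (t + (-4 + t))*(5 + t) = (-4 + 2*t)*(5 + t))
P(s) = 21 + s**2 (P(s) = s**2 + 21 = 21 + s**2)
P(r(Q(-5)))*(-6204) = (21 + (-20 + 2*(-5)**2 + 6*(-5))**2)*(-6204) = (21 + (-20 + 2*25 - 30)**2)*(-6204) = (21 + (-20 + 50 - 30)**2)*(-6204) = (21 + 0**2)*(-6204) = (21 + 0)*(-6204) = 21*(-6204) = -130284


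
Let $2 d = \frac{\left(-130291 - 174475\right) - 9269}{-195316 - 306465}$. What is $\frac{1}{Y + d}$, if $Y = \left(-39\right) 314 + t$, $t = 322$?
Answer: $- \frac{1003562}{11966159253} \approx -8.3867 \cdot 10^{-5}$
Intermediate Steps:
$Y = -11924$ ($Y = \left(-39\right) 314 + 322 = -12246 + 322 = -11924$)
$d = \frac{314035}{1003562}$ ($d = \frac{\left(\left(-130291 - 174475\right) - 9269\right) \frac{1}{-195316 - 306465}}{2} = \frac{\left(-304766 - 9269\right) \frac{1}{-501781}}{2} = \frac{\left(-314035\right) \left(- \frac{1}{501781}\right)}{2} = \frac{1}{2} \cdot \frac{314035}{501781} = \frac{314035}{1003562} \approx 0.31292$)
$\frac{1}{Y + d} = \frac{1}{-11924 + \frac{314035}{1003562}} = \frac{1}{- \frac{11966159253}{1003562}} = - \frac{1003562}{11966159253}$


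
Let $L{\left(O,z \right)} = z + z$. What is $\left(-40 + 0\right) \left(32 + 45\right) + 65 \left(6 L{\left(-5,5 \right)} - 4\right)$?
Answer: $560$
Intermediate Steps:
$L{\left(O,z \right)} = 2 z$
$\left(-40 + 0\right) \left(32 + 45\right) + 65 \left(6 L{\left(-5,5 \right)} - 4\right) = \left(-40 + 0\right) \left(32 + 45\right) + 65 \left(6 \cdot 2 \cdot 5 - 4\right) = \left(-40\right) 77 + 65 \left(6 \cdot 10 + \left(-4 + 0\right)\right) = -3080 + 65 \left(60 - 4\right) = -3080 + 65 \cdot 56 = -3080 + 3640 = 560$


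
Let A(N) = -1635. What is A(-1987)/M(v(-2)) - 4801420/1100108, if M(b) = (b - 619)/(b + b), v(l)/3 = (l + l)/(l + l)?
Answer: 979298095/84708316 ≈ 11.561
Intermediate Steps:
v(l) = 3 (v(l) = 3*((l + l)/(l + l)) = 3*((2*l)/((2*l))) = 3*((2*l)*(1/(2*l))) = 3*1 = 3)
M(b) = (-619 + b)/(2*b) (M(b) = (-619 + b)/((2*b)) = (-619 + b)*(1/(2*b)) = (-619 + b)/(2*b))
A(-1987)/M(v(-2)) - 4801420/1100108 = -1635*6/(-619 + 3) - 4801420/1100108 = -1635/((½)*(⅓)*(-616)) - 4801420*1/1100108 = -1635/(-308/3) - 1200355/275027 = -1635*(-3/308) - 1200355/275027 = 4905/308 - 1200355/275027 = 979298095/84708316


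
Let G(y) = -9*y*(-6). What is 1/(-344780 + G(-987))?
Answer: -1/398078 ≈ -2.5121e-6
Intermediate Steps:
G(y) = 54*y
1/(-344780 + G(-987)) = 1/(-344780 + 54*(-987)) = 1/(-344780 - 53298) = 1/(-398078) = -1/398078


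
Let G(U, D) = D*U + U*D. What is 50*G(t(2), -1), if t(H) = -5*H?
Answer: 1000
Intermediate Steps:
G(U, D) = 2*D*U (G(U, D) = D*U + D*U = 2*D*U)
50*G(t(2), -1) = 50*(2*(-1)*(-5*2)) = 50*(2*(-1)*(-10)) = 50*20 = 1000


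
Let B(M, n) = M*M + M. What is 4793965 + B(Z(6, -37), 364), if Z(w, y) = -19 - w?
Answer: 4794565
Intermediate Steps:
B(M, n) = M + M**2 (B(M, n) = M**2 + M = M + M**2)
4793965 + B(Z(6, -37), 364) = 4793965 + (-19 - 1*6)*(1 + (-19 - 1*6)) = 4793965 + (-19 - 6)*(1 + (-19 - 6)) = 4793965 - 25*(1 - 25) = 4793965 - 25*(-24) = 4793965 + 600 = 4794565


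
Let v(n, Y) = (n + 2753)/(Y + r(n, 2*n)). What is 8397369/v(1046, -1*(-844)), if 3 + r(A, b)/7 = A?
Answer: 68396570505/3799 ≈ 1.8004e+7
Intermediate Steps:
r(A, b) = -21 + 7*A
v(n, Y) = (2753 + n)/(-21 + Y + 7*n) (v(n, Y) = (n + 2753)/(Y + (-21 + 7*n)) = (2753 + n)/(-21 + Y + 7*n))
8397369/v(1046, -1*(-844)) = 8397369/(((2753 + 1046)/(-21 - 1*(-844) + 7*1046))) = 8397369/((3799/(-21 + 844 + 7322))) = 8397369/((3799/8145)) = 8397369/(((1/8145)*3799)) = 8397369/(3799/8145) = 8397369*(8145/3799) = 68396570505/3799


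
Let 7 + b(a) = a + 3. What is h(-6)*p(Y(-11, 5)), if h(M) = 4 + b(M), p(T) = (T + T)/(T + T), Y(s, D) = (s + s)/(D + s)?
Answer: -6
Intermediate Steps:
Y(s, D) = 2*s/(D + s) (Y(s, D) = (2*s)/(D + s) = 2*s/(D + s))
p(T) = 1 (p(T) = (2*T)/((2*T)) = (2*T)*(1/(2*T)) = 1)
b(a) = -4 + a (b(a) = -7 + (a + 3) = -7 + (3 + a) = -4 + a)
h(M) = M (h(M) = 4 + (-4 + M) = M)
h(-6)*p(Y(-11, 5)) = -6*1 = -6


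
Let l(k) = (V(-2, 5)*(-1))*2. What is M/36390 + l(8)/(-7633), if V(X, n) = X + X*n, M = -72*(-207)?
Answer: 18814812/46294145 ≈ 0.40642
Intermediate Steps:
M = 14904
l(k) = 24 (l(k) = (-2*(1 + 5)*(-1))*2 = (-2*6*(-1))*2 = -12*(-1)*2 = 12*2 = 24)
M/36390 + l(8)/(-7633) = 14904/36390 + 24/(-7633) = 14904*(1/36390) + 24*(-1/7633) = 2484/6065 - 24/7633 = 18814812/46294145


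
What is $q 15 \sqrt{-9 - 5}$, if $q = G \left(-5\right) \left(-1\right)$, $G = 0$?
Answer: $0$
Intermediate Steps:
$q = 0$ ($q = 0 \left(-5\right) \left(-1\right) = 0 \left(-1\right) = 0$)
$q 15 \sqrt{-9 - 5} = 0 \cdot 15 \sqrt{-9 - 5} = 0 \sqrt{-14} = 0 i \sqrt{14} = 0$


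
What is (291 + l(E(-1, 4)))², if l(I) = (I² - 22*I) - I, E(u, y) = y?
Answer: 46225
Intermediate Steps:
l(I) = I² - 23*I
(291 + l(E(-1, 4)))² = (291 + 4*(-23 + 4))² = (291 + 4*(-19))² = (291 - 76)² = 215² = 46225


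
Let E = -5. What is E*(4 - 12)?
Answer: 40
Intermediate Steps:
E*(4 - 12) = -5*(4 - 12) = -5*(-8) = 40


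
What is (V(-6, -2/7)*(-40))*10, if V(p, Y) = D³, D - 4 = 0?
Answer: -25600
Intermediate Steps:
D = 4 (D = 4 + 0 = 4)
V(p, Y) = 64 (V(p, Y) = 4³ = 64)
(V(-6, -2/7)*(-40))*10 = (64*(-40))*10 = -2560*10 = -25600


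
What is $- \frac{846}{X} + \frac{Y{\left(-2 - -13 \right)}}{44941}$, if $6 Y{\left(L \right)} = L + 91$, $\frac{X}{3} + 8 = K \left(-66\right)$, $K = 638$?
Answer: $\frac{6694667}{946367578} \approx 0.0070741$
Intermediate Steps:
$X = -126348$ ($X = -24 + 3 \cdot 638 \left(-66\right) = -24 + 3 \left(-42108\right) = -24 - 126324 = -126348$)
$Y{\left(L \right)} = \frac{91}{6} + \frac{L}{6}$ ($Y{\left(L \right)} = \frac{L + 91}{6} = \frac{91 + L}{6} = \frac{91}{6} + \frac{L}{6}$)
$- \frac{846}{X} + \frac{Y{\left(-2 - -13 \right)}}{44941} = - \frac{846}{-126348} + \frac{\frac{91}{6} + \frac{-2 - -13}{6}}{44941} = \left(-846\right) \left(- \frac{1}{126348}\right) + \left(\frac{91}{6} + \frac{-2 + 13}{6}\right) \frac{1}{44941} = \frac{141}{21058} + \left(\frac{91}{6} + \frac{1}{6} \cdot 11\right) \frac{1}{44941} = \frac{141}{21058} + \left(\frac{91}{6} + \frac{11}{6}\right) \frac{1}{44941} = \frac{141}{21058} + 17 \cdot \frac{1}{44941} = \frac{141}{21058} + \frac{17}{44941} = \frac{6694667}{946367578}$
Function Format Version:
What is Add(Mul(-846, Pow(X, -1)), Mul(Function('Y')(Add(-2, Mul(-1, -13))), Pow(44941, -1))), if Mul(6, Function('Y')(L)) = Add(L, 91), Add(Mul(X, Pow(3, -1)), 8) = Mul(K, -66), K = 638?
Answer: Rational(6694667, 946367578) ≈ 0.0070741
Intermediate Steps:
X = -126348 (X = Add(-24, Mul(3, Mul(638, -66))) = Add(-24, Mul(3, -42108)) = Add(-24, -126324) = -126348)
Function('Y')(L) = Add(Rational(91, 6), Mul(Rational(1, 6), L)) (Function('Y')(L) = Mul(Rational(1, 6), Add(L, 91)) = Mul(Rational(1, 6), Add(91, L)) = Add(Rational(91, 6), Mul(Rational(1, 6), L)))
Add(Mul(-846, Pow(X, -1)), Mul(Function('Y')(Add(-2, Mul(-1, -13))), Pow(44941, -1))) = Add(Mul(-846, Pow(-126348, -1)), Mul(Add(Rational(91, 6), Mul(Rational(1, 6), Add(-2, Mul(-1, -13)))), Pow(44941, -1))) = Add(Mul(-846, Rational(-1, 126348)), Mul(Add(Rational(91, 6), Mul(Rational(1, 6), Add(-2, 13))), Rational(1, 44941))) = Add(Rational(141, 21058), Mul(Add(Rational(91, 6), Mul(Rational(1, 6), 11)), Rational(1, 44941))) = Add(Rational(141, 21058), Mul(Add(Rational(91, 6), Rational(11, 6)), Rational(1, 44941))) = Add(Rational(141, 21058), Mul(17, Rational(1, 44941))) = Add(Rational(141, 21058), Rational(17, 44941)) = Rational(6694667, 946367578)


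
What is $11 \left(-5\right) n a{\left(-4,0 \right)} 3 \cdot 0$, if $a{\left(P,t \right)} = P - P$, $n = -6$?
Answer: $0$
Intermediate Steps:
$a{\left(P,t \right)} = 0$
$11 \left(-5\right) n a{\left(-4,0 \right)} 3 \cdot 0 = 11 \left(-5\right) \left(-6\right) 0 \cdot 3 \cdot 0 = \left(-55\right) \left(-6\right) 0 \cdot 0 = 330 \cdot 0 = 0$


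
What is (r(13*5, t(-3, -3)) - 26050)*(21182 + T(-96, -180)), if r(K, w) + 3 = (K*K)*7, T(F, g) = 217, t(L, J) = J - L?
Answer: 75367278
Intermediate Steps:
r(K, w) = -3 + 7*K**2 (r(K, w) = -3 + (K*K)*7 = -3 + K**2*7 = -3 + 7*K**2)
(r(13*5, t(-3, -3)) - 26050)*(21182 + T(-96, -180)) = ((-3 + 7*(13*5)**2) - 26050)*(21182 + 217) = ((-3 + 7*65**2) - 26050)*21399 = ((-3 + 7*4225) - 26050)*21399 = ((-3 + 29575) - 26050)*21399 = (29572 - 26050)*21399 = 3522*21399 = 75367278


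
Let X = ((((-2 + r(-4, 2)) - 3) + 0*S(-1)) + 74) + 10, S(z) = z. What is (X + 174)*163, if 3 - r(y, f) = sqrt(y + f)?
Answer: 41728 - 163*I*sqrt(2) ≈ 41728.0 - 230.52*I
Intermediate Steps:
r(y, f) = 3 - sqrt(f + y) (r(y, f) = 3 - sqrt(y + f) = 3 - sqrt(f + y))
X = 82 - I*sqrt(2) (X = ((((-2 + (3 - sqrt(2 - 4))) - 3) + 0*(-1)) + 74) + 10 = ((((-2 + (3 - sqrt(-2))) - 3) + 0) + 74) + 10 = ((((-2 + (3 - I*sqrt(2))) - 3) + 0) + 74) + 10 = ((((1 - I*sqrt(2)) - 3) + 0) + 74) + 10 = (((-2 - I*sqrt(2)) + 0) + 74) + 10 = ((-2 - I*sqrt(2)) + 74) + 10 = (72 - I*sqrt(2)) + 10 = 82 - I*sqrt(2) ≈ 82.0 - 1.4142*I)
(X + 174)*163 = ((82 - I*sqrt(2)) + 174)*163 = (256 - I*sqrt(2))*163 = 41728 - 163*I*sqrt(2)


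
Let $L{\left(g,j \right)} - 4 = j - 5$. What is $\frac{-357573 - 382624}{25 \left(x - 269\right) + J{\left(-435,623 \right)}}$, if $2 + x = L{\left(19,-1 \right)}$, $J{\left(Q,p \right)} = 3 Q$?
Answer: $\frac{740197}{8130} \approx 91.045$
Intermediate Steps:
$L{\left(g,j \right)} = -1 + j$ ($L{\left(g,j \right)} = 4 + \left(j - 5\right) = 4 + \left(-5 + j\right) = -1 + j$)
$x = -4$ ($x = -2 - 2 = -4$)
$\frac{-357573 - 382624}{25 \left(x - 269\right) + J{\left(-435,623 \right)}} = \frac{-357573 - 382624}{25 \left(-4 - 269\right) + 3 \left(-435\right)} = - \frac{740197}{25 \left(-273\right) - 1305} = - \frac{740197}{-6825 - 1305} = - \frac{740197}{-8130} = \left(-740197\right) \left(- \frac{1}{8130}\right) = \frac{740197}{8130}$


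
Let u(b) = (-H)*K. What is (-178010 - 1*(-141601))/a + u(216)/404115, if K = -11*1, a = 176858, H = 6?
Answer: -4900583469/23823656890 ≈ -0.20570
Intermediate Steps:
K = -11
u(b) = 66 (u(b) = -1*6*(-11) = -6*(-11) = 66)
(-178010 - 1*(-141601))/a + u(216)/404115 = (-178010 - 1*(-141601))/176858 + 66/404115 = (-178010 + 141601)*(1/176858) + 66*(1/404115) = -36409*1/176858 + 22/134705 = -36409/176858 + 22/134705 = -4900583469/23823656890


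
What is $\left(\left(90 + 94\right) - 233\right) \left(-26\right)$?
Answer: $1274$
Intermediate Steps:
$\left(\left(90 + 94\right) - 233\right) \left(-26\right) = \left(184 - 233\right) \left(-26\right) = \left(-49\right) \left(-26\right) = 1274$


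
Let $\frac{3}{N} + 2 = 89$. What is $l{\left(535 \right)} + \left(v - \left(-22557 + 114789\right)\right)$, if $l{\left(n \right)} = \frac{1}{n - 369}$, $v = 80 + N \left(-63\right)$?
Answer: $- \frac{443630157}{4814} \approx -92154.0$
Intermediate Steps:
$N = \frac{1}{29}$ ($N = \frac{3}{-2 + 89} = \frac{3}{87} = 3 \cdot \frac{1}{87} = \frac{1}{29} \approx 0.034483$)
$v = \frac{2257}{29}$ ($v = 80 + \frac{1}{29} \left(-63\right) = 80 - \frac{63}{29} = \frac{2257}{29} \approx 77.828$)
$l{\left(n \right)} = \frac{1}{-369 + n}$
$l{\left(535 \right)} + \left(v - \left(-22557 + 114789\right)\right) = \frac{1}{-369 + 535} + \left(\frac{2257}{29} - \left(-22557 + 114789\right)\right) = \frac{1}{166} + \left(\frac{2257}{29} - 92232\right) = \frac{1}{166} - \frac{2672471}{29} = - \frac{443630157}{4814}$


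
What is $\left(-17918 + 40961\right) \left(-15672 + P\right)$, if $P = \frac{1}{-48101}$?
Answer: $- \frac{17370709150539}{48101} \approx -3.6113 \cdot 10^{8}$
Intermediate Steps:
$P = - \frac{1}{48101} \approx -2.079 \cdot 10^{-5}$
$\left(-17918 + 40961\right) \left(-15672 + P\right) = \left(-17918 + 40961\right) \left(-15672 - \frac{1}{48101}\right) = 23043 \left(- \frac{753838873}{48101}\right) = - \frac{17370709150539}{48101}$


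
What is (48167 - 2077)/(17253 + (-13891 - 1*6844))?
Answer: -23045/1741 ≈ -13.237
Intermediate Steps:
(48167 - 2077)/(17253 + (-13891 - 1*6844)) = 46090/(17253 + (-13891 - 6844)) = 46090/(17253 - 20735) = 46090/(-3482) = 46090*(-1/3482) = -23045/1741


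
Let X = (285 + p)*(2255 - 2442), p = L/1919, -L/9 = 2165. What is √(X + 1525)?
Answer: I*√183653932265/1919 ≈ 223.32*I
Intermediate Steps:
L = -19485 (L = -9*2165 = -19485)
p = -19485/1919 ≈ -10.154
X = -98629410/1919 (X = (285 - 19485/1919)*(2255 - 2442) = (527430/1919)*(-187) = -98629410/1919 ≈ -51396.)
√(X + 1525) = √(-98629410/1919 + 1525) = √(-95702935/1919) = I*√183653932265/1919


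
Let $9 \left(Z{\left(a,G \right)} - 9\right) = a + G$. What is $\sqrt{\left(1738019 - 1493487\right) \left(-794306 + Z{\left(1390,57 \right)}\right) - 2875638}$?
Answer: $\frac{i \sqrt{1747751348974}}{3} \approx 4.4068 \cdot 10^{5} i$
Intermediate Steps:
$Z{\left(a,G \right)} = 9 + \frac{G}{9} + \frac{a}{9}$ ($Z{\left(a,G \right)} = 9 + \frac{a + G}{9} = 9 + \frac{G + a}{9} = 9 + \left(\frac{G}{9} + \frac{a}{9}\right) = 9 + \frac{G}{9} + \frac{a}{9}$)
$\sqrt{\left(1738019 - 1493487\right) \left(-794306 + Z{\left(1390,57 \right)}\right) - 2875638} = \sqrt{\left(1738019 - 1493487\right) \left(-794306 + \left(9 + \frac{1}{9} \cdot 57 + \frac{1}{9} \cdot 1390\right)\right) - 2875638} = \sqrt{244532 \left(-794306 + \left(9 + \frac{19}{3} + \frac{1390}{9}\right)\right) - 2875638} = \sqrt{244532 \left(-794306 + \frac{1528}{9}\right) - 2875638} = \sqrt{244532 \left(- \frac{7147226}{9}\right) - 2875638} = \sqrt{- \frac{1747725468232}{9} - 2875638} = \sqrt{- \frac{1747751348974}{9}} = \frac{i \sqrt{1747751348974}}{3}$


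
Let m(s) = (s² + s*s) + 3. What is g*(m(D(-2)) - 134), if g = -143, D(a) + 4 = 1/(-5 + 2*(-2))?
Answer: 1125839/81 ≈ 13899.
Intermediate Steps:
D(a) = -37/9 (D(a) = -4 + 1/(-5 + 2*(-2)) = -4 + 1/(-5 - 4) = -4 + 1/(-9) = -4 - ⅑ = -37/9)
m(s) = 3 + 2*s² (m(s) = (s² + s²) + 3 = 2*s² + 3 = 3 + 2*s²)
g*(m(D(-2)) - 134) = -143*((3 + 2*(-37/9)²) - 134) = -143*((3 + 2*(1369/81)) - 134) = -143*((3 + 2738/81) - 134) = -143*(2981/81 - 134) = -143*(-7873/81) = 1125839/81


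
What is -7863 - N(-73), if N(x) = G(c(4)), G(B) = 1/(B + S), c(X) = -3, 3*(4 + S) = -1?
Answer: -172983/22 ≈ -7862.9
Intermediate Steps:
S = -13/3 (S = -4 + (⅓)*(-1) = -4 - ⅓ = -13/3 ≈ -4.3333)
G(B) = 1/(-13/3 + B) (G(B) = 1/(B - 13/3) = 1/(-13/3 + B))
N(x) = -3/22 (N(x) = 3/(-13 + 3*(-3)) = 3/(-13 - 9) = 3/(-22) = 3*(-1/22) = -3/22)
-7863 - N(-73) = -7863 - 1*(-3/22) = -7863 + 3/22 = -172983/22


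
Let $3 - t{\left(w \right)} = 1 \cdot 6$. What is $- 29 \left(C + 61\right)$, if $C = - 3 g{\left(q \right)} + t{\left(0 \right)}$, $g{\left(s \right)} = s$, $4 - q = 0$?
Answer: $-1334$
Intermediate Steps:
$q = 4$ ($q = 4 - 0 = 4 + 0 = 4$)
$t{\left(w \right)} = -3$ ($t{\left(w \right)} = 3 - 1 \cdot 6 = 3 - 6 = -3$)
$C = -15$ ($C = \left(-3\right) 4 - 3 = -12 - 3 = -15$)
$- 29 \left(C + 61\right) = - 29 \left(-15 + 61\right) = \left(-29\right) 46 = -1334$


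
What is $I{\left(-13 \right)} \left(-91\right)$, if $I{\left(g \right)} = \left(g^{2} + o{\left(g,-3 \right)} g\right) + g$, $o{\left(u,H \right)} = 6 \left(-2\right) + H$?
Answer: $-31941$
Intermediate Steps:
$o{\left(u,H \right)} = -12 + H$
$I{\left(g \right)} = g^{2} - 14 g$ ($I{\left(g \right)} = \left(g^{2} + \left(-12 - 3\right) g\right) + g = \left(g^{2} - 15 g\right) + g = g^{2} - 14 g$)
$I{\left(-13 \right)} \left(-91\right) = - 13 \left(-14 - 13\right) \left(-91\right) = \left(-13\right) \left(-27\right) \left(-91\right) = 351 \left(-91\right) = -31941$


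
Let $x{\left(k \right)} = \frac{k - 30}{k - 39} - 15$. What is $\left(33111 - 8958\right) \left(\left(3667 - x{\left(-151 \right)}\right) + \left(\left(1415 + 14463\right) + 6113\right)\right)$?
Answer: $\frac{117810822417}{190} \approx 6.2006 \cdot 10^{8}$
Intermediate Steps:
$x{\left(k \right)} = -15 + \frac{-30 + k}{-39 + k}$ ($x{\left(k \right)} = \frac{-30 + k}{-39 + k} - 15 = -15 + \frac{-30 + k}{-39 + k}$)
$\left(33111 - 8958\right) \left(\left(3667 - x{\left(-151 \right)}\right) + \left(\left(1415 + 14463\right) + 6113\right)\right) = \left(33111 - 8958\right) \left(\left(3667 - \frac{555 - -2114}{-39 - 151}\right) + \left(\left(1415 + 14463\right) + 6113\right)\right) = \left(33111 + \left(-11818 + 2860\right)\right) \left(\left(3667 - \frac{555 + 2114}{-190}\right) + \left(15878 + 6113\right)\right) = \left(33111 - 8958\right) \left(\left(3667 - \left(- \frac{1}{190}\right) 2669\right) + 21991\right) = 24153 \left(\left(3667 - - \frac{2669}{190}\right) + 21991\right) = 24153 \left(\left(3667 + \frac{2669}{190}\right) + 21991\right) = 24153 \left(\frac{699399}{190} + 21991\right) = 24153 \cdot \frac{4877689}{190} = \frac{117810822417}{190}$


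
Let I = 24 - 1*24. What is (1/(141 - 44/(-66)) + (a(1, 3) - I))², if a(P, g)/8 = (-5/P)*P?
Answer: 288898009/180625 ≈ 1599.4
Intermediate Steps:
I = 0 (I = 24 - 24 = 0)
a(P, g) = -40 (a(P, g) = 8*((-5/P)*P) = 8*(-5) = -40)
(1/(141 - 44/(-66)) + (a(1, 3) - I))² = (1/(141 - 44/(-66)) + (-40 - 1*0))² = (1/(141 - 44*(-1/66)) + (-40 + 0))² = (1/(141 + ⅔) - 40)² = (1/(425/3) - 40)² = (3/425 - 40)² = (-16997/425)² = 288898009/180625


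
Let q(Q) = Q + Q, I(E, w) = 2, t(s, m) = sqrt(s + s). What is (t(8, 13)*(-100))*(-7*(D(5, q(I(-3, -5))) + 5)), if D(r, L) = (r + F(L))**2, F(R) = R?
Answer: 240800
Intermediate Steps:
t(s, m) = sqrt(2)*sqrt(s) (t(s, m) = sqrt(2*s) = sqrt(2)*sqrt(s))
q(Q) = 2*Q
D(r, L) = (L + r)**2 (D(r, L) = (r + L)**2 = (L + r)**2)
(t(8, 13)*(-100))*(-7*(D(5, q(I(-3, -5))) + 5)) = ((sqrt(2)*sqrt(8))*(-100))*(-7*((2*2 + 5)**2 + 5)) = ((sqrt(2)*(2*sqrt(2)))*(-100))*(-7*((4 + 5)**2 + 5)) = (4*(-100))*(-7*(9**2 + 5)) = -(-2800)*(81 + 5) = -(-2800)*86 = -400*(-602) = 240800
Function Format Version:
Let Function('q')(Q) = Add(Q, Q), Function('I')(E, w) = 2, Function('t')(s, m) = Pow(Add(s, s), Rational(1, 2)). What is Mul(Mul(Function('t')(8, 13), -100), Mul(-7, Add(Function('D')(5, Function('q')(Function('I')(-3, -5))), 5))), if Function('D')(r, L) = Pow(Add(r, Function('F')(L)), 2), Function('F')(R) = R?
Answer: 240800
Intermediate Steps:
Function('t')(s, m) = Mul(Pow(2, Rational(1, 2)), Pow(s, Rational(1, 2))) (Function('t')(s, m) = Pow(Mul(2, s), Rational(1, 2)) = Mul(Pow(2, Rational(1, 2)), Pow(s, Rational(1, 2))))
Function('q')(Q) = Mul(2, Q)
Function('D')(r, L) = Pow(Add(L, r), 2) (Function('D')(r, L) = Pow(Add(r, L), 2) = Pow(Add(L, r), 2))
Mul(Mul(Function('t')(8, 13), -100), Mul(-7, Add(Function('D')(5, Function('q')(Function('I')(-3, -5))), 5))) = Mul(Mul(Mul(Pow(2, Rational(1, 2)), Pow(8, Rational(1, 2))), -100), Mul(-7, Add(Pow(Add(Mul(2, 2), 5), 2), 5))) = Mul(Mul(Mul(Pow(2, Rational(1, 2)), Mul(2, Pow(2, Rational(1, 2)))), -100), Mul(-7, Add(Pow(Add(4, 5), 2), 5))) = Mul(Mul(4, -100), Mul(-7, Add(Pow(9, 2), 5))) = Mul(-400, Mul(-7, Add(81, 5))) = Mul(-400, Mul(-7, 86)) = Mul(-400, -602) = 240800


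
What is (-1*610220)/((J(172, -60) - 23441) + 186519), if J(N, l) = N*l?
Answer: -305110/76379 ≈ -3.9947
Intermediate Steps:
(-1*610220)/((J(172, -60) - 23441) + 186519) = (-1*610220)/((172*(-60) - 23441) + 186519) = -610220/((-10320 - 23441) + 186519) = -610220/(-33761 + 186519) = -610220/152758 = -610220*1/152758 = -305110/76379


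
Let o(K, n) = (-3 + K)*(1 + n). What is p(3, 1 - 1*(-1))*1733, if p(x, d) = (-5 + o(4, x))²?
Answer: 1733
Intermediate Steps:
o(K, n) = (1 + n)*(-3 + K)
p(x, d) = (-4 + x)² (p(x, d) = (-5 + (-3 + 4 - 3*x + 4*x))² = (-5 + (1 + x))² = (-4 + x)²)
p(3, 1 - 1*(-1))*1733 = (-4 + 3)²*1733 = (-1)²*1733 = 1*1733 = 1733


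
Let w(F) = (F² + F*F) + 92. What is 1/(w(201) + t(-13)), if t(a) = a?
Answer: 1/80881 ≈ 1.2364e-5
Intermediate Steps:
w(F) = 92 + 2*F² (w(F) = (F² + F²) + 92 = 2*F² + 92 = 92 + 2*F²)
1/(w(201) + t(-13)) = 1/((92 + 2*201²) - 13) = 1/((92 + 2*40401) - 13) = 1/((92 + 80802) - 13) = 1/(80894 - 13) = 1/80881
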